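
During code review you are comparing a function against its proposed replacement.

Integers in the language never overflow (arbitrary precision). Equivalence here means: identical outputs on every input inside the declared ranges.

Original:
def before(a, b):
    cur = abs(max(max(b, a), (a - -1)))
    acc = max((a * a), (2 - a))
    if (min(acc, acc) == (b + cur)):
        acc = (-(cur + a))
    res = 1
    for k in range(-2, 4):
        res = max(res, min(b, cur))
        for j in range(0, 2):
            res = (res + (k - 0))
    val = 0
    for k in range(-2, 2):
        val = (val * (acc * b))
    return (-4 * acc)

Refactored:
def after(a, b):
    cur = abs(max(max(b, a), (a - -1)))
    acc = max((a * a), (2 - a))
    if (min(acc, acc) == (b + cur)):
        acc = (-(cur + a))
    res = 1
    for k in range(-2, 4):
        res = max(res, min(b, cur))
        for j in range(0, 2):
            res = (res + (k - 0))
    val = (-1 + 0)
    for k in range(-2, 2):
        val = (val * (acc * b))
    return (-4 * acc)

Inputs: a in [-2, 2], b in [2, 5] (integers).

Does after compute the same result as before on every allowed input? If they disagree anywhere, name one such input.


The one real change (`0` became `-1`) has no effect anywhere in the declared ranges; all 20 inputs agree.
verdict: equivalent


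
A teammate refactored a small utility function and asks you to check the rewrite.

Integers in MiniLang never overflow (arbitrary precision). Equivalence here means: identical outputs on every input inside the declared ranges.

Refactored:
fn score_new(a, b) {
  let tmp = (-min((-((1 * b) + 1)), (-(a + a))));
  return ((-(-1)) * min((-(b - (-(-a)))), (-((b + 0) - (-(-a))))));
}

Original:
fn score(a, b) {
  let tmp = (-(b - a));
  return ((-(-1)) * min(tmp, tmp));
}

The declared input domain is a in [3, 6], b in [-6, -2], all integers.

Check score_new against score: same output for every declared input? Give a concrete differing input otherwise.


Side by side, the visible changes include: constant usage differs; also min/max/abs usage differs; also arithmetic usage differs.
One worked example (a=6, b=-6) — score: tmp=12, then returns 12; score_new: tmp=12, then returns 12; agreement on 12.
Every one of the 20 inputs gives matching results.
verdict: equivalent


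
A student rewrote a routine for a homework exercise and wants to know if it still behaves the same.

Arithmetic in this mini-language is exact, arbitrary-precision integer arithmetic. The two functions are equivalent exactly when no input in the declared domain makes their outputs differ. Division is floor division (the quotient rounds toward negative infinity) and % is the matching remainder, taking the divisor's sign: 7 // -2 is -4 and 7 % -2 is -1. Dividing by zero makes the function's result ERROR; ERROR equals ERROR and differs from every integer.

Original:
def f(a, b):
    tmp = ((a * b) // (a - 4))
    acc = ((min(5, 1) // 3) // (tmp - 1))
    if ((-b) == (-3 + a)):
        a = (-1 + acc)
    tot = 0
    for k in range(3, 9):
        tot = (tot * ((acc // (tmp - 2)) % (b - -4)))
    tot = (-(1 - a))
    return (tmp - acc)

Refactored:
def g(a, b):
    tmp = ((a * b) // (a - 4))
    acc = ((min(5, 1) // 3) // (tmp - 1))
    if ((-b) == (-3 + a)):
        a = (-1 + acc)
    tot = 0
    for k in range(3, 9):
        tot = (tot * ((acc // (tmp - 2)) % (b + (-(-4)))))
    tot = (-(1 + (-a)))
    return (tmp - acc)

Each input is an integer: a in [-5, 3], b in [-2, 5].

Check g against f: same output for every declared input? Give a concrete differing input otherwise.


Differences: arithmetic usage differs — yet all 72 inputs agree.
verdict: equivalent


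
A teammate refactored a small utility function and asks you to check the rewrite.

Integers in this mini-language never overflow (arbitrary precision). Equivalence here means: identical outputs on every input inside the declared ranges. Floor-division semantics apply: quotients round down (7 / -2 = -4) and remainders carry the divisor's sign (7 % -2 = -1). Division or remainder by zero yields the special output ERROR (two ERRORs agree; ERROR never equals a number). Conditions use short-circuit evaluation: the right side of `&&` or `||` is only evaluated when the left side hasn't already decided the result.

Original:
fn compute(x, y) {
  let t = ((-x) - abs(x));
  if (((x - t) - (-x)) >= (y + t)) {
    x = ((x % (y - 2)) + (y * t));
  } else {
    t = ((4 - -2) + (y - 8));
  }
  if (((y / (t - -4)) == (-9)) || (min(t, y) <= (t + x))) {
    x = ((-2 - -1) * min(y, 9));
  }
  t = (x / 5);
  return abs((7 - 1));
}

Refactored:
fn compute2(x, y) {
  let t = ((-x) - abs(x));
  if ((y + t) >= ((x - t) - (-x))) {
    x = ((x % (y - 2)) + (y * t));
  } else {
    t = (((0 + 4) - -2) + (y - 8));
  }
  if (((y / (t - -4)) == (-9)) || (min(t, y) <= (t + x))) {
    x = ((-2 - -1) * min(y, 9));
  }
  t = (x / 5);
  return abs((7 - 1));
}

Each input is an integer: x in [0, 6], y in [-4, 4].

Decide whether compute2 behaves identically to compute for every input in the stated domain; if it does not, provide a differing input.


Input x=0, y=-2: 6 from compute versus ERROR from compute2.
verdict: not equivalent; witness: x=0, y=-2


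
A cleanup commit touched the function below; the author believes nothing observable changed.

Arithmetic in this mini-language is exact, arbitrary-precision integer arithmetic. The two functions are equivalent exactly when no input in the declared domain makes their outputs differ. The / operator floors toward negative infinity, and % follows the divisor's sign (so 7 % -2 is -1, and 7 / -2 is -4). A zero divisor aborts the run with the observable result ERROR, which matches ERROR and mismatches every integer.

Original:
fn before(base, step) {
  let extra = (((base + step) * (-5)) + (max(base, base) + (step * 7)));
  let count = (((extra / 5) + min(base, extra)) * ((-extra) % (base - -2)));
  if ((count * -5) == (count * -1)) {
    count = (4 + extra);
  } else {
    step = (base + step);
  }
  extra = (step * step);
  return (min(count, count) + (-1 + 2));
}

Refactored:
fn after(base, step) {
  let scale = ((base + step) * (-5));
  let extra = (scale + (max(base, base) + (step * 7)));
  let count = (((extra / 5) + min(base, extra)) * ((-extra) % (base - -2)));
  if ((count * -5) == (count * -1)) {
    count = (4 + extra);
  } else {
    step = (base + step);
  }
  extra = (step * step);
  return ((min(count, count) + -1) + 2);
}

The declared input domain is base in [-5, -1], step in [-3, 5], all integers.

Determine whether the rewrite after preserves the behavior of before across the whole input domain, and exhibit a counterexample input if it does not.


Reading the diff, among the changes: statement counts differ, local variable names differ.
Tracing base=-2, step=3: before: extra = 14; division by zero -> ERROR | after: scale = -5; extra = 14; division by zero -> ERROR — matching result ERROR.
Checked all 45 inputs in the declared domain: the outputs agree on every one.
verdict: equivalent


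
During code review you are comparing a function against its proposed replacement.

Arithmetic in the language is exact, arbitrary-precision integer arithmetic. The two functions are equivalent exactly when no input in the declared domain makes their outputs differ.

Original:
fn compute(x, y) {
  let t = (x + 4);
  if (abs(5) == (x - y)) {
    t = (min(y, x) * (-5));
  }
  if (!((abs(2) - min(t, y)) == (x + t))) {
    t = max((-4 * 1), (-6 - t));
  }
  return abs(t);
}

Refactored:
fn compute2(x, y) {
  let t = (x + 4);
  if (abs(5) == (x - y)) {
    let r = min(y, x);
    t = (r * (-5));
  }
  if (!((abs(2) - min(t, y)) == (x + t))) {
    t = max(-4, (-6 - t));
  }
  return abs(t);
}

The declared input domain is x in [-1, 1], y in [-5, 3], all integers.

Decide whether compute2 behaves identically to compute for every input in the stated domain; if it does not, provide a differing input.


Comparing the listings, the differences include: arithmetic usage differs, plus statement counts differ, plus local variable names differ, plus constant usage differs.
As a probe, take x=1, y=-3: compute runs t becomes 5; next (abs(5) == (x - y)) evaluates to false; next (!((abs(2) - min(t, y)) == (x + t))) evaluates to true; next t becomes -4; next final value 4; compute2 runs t becomes 5; next (abs(5) == (x - y)) evaluates to false; next (!((abs(2) - min(t, y)) == (x + t))) evaluates to true; next t becomes -4; next final value 4; both end at 4.
Checked all 27 inputs in the declared domain: the outputs agree on every one.
verdict: equivalent


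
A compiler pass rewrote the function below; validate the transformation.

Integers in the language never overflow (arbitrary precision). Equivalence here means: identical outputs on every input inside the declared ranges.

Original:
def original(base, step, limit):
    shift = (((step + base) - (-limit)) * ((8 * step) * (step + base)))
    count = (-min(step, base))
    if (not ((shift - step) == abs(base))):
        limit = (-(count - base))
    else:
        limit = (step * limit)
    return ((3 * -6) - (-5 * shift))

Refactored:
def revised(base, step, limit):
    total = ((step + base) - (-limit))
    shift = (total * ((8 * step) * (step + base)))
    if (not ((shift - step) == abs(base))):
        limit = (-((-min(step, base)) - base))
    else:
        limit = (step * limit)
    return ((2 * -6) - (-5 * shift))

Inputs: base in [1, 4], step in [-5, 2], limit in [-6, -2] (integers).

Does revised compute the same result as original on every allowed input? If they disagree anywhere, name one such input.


Input base=1, step=-5, limit=-6: -8018 from original versus -8012 from revised.
verdict: not equivalent; witness: base=1, step=-5, limit=-6


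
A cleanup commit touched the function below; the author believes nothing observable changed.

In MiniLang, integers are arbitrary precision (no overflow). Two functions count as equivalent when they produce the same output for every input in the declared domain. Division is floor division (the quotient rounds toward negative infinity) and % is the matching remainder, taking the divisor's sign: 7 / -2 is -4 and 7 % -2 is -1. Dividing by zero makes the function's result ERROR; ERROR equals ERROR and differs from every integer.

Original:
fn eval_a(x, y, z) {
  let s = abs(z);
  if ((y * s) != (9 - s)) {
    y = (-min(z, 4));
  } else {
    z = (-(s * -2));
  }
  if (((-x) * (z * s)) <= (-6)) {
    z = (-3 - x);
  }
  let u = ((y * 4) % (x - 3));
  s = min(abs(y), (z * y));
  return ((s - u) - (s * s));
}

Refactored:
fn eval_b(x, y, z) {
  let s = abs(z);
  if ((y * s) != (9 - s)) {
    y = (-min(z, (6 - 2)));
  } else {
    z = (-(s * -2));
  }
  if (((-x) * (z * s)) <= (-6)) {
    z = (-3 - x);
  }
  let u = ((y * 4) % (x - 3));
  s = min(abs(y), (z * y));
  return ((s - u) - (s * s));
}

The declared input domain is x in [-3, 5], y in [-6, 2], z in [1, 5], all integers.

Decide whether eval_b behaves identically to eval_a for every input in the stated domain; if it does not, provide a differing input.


Behavior is preserved: although arithmetic usage differs, plus constant usage differs, the outputs never diverge.
Tracing x=3, y=0, z=4: eval_a: s becomes 4; next ((y * s) != (9 - s)) evaluates to true; next y becomes -4; next (((-x) * (z * s)) <= (-6)) evaluates to true; next z becomes -6; next hits division by zero so the output is ERROR | eval_b: s becomes 4; next ((y * s) != (9 - s)) evaluates to true; next y becomes -4; next (((-x) * (z * s)) <= (-6)) evaluates to true; next z becomes -6; next hits division by zero so the output is ERROR — matching result ERROR.
Checked all 405 inputs in the declared domain: the outputs agree on every one.
verdict: equivalent


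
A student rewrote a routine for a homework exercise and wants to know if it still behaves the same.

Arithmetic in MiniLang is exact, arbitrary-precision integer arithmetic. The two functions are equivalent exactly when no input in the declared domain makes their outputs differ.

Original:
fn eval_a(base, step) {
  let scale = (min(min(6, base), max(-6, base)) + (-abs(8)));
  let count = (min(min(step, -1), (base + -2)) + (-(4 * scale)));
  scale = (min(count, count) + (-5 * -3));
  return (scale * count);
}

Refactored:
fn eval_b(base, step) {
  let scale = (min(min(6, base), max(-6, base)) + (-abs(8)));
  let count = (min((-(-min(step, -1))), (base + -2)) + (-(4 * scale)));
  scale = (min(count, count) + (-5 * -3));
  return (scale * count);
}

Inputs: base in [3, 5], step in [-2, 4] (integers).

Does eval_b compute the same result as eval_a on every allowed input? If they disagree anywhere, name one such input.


Although same computation, different form, 21/21 inputs agree.
verdict: equivalent


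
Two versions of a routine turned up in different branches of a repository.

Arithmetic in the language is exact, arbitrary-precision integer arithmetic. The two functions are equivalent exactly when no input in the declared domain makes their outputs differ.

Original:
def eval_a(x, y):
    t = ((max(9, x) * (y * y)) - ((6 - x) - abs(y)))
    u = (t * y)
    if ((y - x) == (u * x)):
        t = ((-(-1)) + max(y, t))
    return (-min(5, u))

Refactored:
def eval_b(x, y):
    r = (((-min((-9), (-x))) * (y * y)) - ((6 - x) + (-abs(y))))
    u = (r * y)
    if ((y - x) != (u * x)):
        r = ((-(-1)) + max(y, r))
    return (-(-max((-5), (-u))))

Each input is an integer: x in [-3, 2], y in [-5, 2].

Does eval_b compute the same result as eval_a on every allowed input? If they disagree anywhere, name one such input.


Equivalent. Although `((y - x) == (u * x))` became `((y - x) != (u * x))`, no input in the stated domain can expose it.
Sweeping the whole domain (48 inputs) finds no disagreement.
Tracing x=-2, y=-3: eval_a: t becomes 76; next u becomes -228; next ((y - x) == (u * x)) evaluates to false; next final value 228 | eval_b: r becomes 76; next u becomes -228; next ((y - x) != (u * x)) evaluates to true; next r becomes 77; next final value 228 — matching result 228.
verdict: equivalent


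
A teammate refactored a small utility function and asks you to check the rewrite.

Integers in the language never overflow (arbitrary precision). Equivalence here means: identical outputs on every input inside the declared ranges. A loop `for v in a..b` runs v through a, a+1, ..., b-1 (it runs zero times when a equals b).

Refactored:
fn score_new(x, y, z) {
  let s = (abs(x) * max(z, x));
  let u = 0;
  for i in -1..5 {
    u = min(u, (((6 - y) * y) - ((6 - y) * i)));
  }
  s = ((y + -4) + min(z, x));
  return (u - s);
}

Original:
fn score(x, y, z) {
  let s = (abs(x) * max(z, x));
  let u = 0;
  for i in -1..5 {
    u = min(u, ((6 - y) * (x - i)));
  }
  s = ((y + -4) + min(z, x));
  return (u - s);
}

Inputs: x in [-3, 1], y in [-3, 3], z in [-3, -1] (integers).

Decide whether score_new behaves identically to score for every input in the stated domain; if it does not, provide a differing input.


Evaluate both at x=-3, y=-2, z=-3.
score: s := -9 | u := 0 | iter i=-1: | u := -16 | iter i=0: | u := -24 | iter i=1: | u := -32 | iter i=2: | u := -40 | iter i=3: | u := -48 | iter i=4: | u := -56 | s := -9 | result -47
score_new: s := -9 | u := 0 | iter i=-1: | u := -8 | iter i=0: | u := -16 | iter i=1: | u := -24 | iter i=2: | u := -32 | iter i=3: | u := -40 | iter i=4: | u := -48 | s := -9 | result -39
-47 != -39, so the rewrite changes behavior.
verdict: not equivalent; witness: x=-3, y=-2, z=-3


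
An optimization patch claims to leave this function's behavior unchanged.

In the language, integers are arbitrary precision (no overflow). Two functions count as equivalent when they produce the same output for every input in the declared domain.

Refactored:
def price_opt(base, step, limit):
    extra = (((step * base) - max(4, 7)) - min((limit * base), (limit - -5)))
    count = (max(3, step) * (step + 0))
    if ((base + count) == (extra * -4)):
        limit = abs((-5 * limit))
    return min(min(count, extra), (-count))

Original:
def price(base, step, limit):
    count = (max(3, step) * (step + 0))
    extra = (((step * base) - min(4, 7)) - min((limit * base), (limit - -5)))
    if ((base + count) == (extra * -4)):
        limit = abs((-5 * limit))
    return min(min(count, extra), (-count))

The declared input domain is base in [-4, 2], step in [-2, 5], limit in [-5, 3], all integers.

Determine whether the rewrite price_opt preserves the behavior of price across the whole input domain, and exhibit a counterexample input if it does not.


Evaluate both at base=-4, step=-1, limit=-4.
price: count=-3, then extra=-1, then ((base + count) == (extra * -4)) is false, then returns -3
price_opt: extra=-4, then count=-3, then ((base + count) == (extra * -4)) is false, then returns -4
-3 and -4 differ, so these are not the same function on this domain.
verdict: not equivalent; witness: base=-4, step=-1, limit=-4


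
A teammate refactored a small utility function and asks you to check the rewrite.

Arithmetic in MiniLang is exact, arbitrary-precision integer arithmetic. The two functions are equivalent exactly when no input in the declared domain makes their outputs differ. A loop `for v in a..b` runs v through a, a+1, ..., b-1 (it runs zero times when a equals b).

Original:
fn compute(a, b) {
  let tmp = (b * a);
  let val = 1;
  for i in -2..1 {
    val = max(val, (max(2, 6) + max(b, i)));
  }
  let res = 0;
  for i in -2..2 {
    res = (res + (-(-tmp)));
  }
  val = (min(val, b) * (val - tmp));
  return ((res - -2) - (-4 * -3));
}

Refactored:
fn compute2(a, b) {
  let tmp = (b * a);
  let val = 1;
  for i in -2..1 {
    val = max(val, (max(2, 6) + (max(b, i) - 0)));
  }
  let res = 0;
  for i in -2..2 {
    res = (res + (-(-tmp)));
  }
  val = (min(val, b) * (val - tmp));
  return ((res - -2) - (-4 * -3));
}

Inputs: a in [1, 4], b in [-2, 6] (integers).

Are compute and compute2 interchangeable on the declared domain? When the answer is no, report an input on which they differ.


The two are interchangeable: constant usage differs, arithmetic usage differs, and every declared input agrees.
As a probe, take a=2, b=-1: compute runs tmp := -2 | val := 1 | iter i=-2: | val := 5 | iter i=-1: | val := 5 | iter i=0: | val := 6 | res := 0 | iter i=-2: | res := -2 | iter i=-1: | res := -4 | iter i=0: | res := -6 | iter i=1: | res := -8 | val := -8 | result -18; compute2 runs tmp := -2 | val := 1 | iter i=-2: | val := 5 | iter i=-1: | val := 5 | iter i=0: | val := 6 | res := 0 | iter i=-2: | res := -2 | iter i=-1: | res := -4 | iter i=0: | res := -6 | iter i=1: | res := -8 | val := -8 | result -18; both end at -18.
Across all 36 domain points the two functions coincide.
verdict: equivalent


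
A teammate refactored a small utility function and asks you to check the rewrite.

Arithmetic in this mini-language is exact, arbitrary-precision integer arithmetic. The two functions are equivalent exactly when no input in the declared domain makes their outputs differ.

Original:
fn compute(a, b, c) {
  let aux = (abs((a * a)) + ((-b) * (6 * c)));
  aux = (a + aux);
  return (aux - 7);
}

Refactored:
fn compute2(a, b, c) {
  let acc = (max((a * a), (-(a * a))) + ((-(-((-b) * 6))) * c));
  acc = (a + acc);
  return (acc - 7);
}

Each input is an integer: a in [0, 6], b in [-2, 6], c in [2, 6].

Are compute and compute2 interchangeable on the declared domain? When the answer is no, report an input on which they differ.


Equivalent — the differences include arithmetic usage differs; local variable names differ; min/max/abs usage differs, yet no declared input distinguishes the two.
As a probe, take a=6, b=-1, c=6: compute runs aux := 72 | aux := 78 | result 71; compute2 runs acc := 72 | acc := 78 | result 71; both end at 71.
Checked all 315 inputs in the declared domain: the outputs agree on every one.
verdict: equivalent


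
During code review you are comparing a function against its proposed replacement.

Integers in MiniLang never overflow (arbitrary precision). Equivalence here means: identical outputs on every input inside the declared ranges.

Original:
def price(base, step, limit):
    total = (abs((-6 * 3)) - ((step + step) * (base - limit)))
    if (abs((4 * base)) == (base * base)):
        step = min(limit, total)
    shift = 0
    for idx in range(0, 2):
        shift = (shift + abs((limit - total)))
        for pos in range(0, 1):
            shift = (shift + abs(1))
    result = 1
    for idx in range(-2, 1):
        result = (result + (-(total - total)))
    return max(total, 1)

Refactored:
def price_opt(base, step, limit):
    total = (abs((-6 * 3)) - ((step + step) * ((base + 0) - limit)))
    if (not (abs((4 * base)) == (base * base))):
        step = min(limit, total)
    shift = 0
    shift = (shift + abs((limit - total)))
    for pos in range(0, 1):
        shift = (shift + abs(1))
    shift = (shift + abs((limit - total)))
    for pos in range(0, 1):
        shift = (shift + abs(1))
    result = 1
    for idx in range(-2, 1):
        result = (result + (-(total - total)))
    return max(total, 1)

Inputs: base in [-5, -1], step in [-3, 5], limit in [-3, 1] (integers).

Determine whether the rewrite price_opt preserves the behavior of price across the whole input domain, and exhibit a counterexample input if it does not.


Equivalent. The suspicious-looking change has no observable effect anywhere in the declared ranges.
An exhaustive pass over the 225 declared inputs shows identical outputs.
Tracing base=-2, step=-3, limit=-2: price: total = 18; (abs((4 * base)) == (base * base)) -> false; shift = 0; [idx=0]; shift = 20; [pos=0]; shift = 21; [idx=1]; shift = 41; [pos=0]; shift = 42; result = 1; [idx=-2]; result = 1; [idx=-1]; result = 1; [idx=0]; result = 1; return 18 | price_opt: total = 18; (not (abs((4 * base)) == (base * base))) -> true; step = -2; shift = 0; shift = 20; [pos=0]; shift = 21; shift = 41; [pos=0]; shift = 42; result = 1; [idx=-2]; result = 1; [idx=-1]; result = 1; [idx=0]; result = 1; return 18 — matching result 18.
verdict: equivalent


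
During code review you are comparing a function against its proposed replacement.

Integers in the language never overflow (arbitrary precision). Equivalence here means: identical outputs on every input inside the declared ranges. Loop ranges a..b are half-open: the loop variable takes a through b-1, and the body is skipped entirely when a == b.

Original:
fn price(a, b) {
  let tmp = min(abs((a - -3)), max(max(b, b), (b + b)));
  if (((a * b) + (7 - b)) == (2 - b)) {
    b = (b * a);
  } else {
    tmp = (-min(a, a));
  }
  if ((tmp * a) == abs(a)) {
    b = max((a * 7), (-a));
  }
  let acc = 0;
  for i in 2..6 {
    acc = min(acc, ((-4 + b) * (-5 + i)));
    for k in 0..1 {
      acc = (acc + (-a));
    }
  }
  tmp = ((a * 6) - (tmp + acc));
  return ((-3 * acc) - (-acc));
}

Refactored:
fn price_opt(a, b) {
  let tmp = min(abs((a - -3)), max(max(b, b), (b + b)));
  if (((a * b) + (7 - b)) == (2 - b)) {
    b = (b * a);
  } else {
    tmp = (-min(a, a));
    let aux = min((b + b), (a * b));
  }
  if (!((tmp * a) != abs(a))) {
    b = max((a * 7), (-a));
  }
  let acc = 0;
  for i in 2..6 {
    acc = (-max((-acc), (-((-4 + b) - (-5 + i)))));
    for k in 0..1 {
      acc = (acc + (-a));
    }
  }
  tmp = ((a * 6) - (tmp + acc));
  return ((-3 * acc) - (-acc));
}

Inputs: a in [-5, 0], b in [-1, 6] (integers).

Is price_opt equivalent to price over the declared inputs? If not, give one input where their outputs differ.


Consider the input a=-5, b=-1.
price: tmp=-1, then (((a * b) + (7 - b)) == (2 - b)) is false, then tmp=5, then ((tmp * a) == abs(a)) is false, then acc=0, then (i=2), then acc=0, then (k=0), then acc=5, then (i=3), then acc=5, then (k=0), then acc=10, then (i=4), then acc=5, then (k=0), then acc=10, then (i=5), then acc=0, then (k=0), then acc=5, then tmp=-40, then returns -10
price_opt: tmp=-1, then (((a * b) + (7 - b)) == (2 - b)) is false, then tmp=5, then aux=-2, then (!((tmp * a) != abs(a))) is false, then acc=0, then (i=2), then acc=-2, then (k=0), then acc=3, then (i=3), then acc=-3, then (k=0), then acc=2, then (i=4), then acc=-4, then (k=0), then acc=1, then (i=5), then acc=-5, then (k=0), then acc=0, then tmp=-35, then returns 0
-10 against 0: the behavior changed.
verdict: not equivalent; witness: a=-5, b=-1


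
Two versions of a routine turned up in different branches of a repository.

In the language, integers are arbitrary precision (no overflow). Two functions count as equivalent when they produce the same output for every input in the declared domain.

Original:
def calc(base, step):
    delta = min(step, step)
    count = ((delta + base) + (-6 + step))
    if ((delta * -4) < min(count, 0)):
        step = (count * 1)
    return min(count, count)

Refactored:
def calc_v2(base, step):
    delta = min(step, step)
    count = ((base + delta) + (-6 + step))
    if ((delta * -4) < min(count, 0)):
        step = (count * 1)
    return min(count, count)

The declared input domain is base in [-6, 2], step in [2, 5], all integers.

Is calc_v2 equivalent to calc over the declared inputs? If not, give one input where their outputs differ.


Behavior is preserved: although same computation, different form, the outputs never diverge.
One worked example (base=-2, step=3) — calc: delta := 3 | count := -2 | ((delta * -4) < min(count, 0)): true | step := -2 | result -2; calc_v2: delta := 3 | count := -2 | ((delta * -4) < min(count, 0)): true | step := -2 | result -2; agreement on -2.
Sweeping the whole domain (36 inputs) finds no disagreement.
verdict: equivalent


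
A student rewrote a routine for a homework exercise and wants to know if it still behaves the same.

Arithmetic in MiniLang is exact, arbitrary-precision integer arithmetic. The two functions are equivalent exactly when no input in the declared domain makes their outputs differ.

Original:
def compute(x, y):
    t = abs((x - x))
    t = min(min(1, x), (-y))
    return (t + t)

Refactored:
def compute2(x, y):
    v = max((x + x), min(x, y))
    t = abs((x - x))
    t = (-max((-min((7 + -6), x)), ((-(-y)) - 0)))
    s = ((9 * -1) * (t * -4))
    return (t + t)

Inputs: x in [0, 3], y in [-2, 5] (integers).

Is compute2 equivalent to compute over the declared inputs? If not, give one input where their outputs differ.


Differences: arithmetic usage differs; also statement counts differ; also local variable names differ; also min/max/abs usage differs; also constant usage differs — yet all 32 inputs agree.
verdict: equivalent


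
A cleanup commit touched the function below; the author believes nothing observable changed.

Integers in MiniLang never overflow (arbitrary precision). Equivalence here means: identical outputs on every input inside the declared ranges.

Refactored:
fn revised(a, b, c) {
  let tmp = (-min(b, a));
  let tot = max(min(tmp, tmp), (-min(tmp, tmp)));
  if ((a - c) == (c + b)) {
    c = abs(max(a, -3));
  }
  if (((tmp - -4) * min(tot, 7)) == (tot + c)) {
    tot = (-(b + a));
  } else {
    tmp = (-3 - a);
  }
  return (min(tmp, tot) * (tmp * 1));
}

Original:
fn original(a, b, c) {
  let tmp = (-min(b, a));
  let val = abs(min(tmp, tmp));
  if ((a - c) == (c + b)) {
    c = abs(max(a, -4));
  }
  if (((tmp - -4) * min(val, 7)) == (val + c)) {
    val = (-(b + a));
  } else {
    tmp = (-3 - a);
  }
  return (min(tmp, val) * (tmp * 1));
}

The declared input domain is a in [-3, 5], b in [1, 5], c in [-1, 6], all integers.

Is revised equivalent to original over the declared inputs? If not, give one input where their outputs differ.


The one real change (`-4` became `-3`) has no effect anywhere in the declared ranges; all 360 inputs agree.
verdict: equivalent


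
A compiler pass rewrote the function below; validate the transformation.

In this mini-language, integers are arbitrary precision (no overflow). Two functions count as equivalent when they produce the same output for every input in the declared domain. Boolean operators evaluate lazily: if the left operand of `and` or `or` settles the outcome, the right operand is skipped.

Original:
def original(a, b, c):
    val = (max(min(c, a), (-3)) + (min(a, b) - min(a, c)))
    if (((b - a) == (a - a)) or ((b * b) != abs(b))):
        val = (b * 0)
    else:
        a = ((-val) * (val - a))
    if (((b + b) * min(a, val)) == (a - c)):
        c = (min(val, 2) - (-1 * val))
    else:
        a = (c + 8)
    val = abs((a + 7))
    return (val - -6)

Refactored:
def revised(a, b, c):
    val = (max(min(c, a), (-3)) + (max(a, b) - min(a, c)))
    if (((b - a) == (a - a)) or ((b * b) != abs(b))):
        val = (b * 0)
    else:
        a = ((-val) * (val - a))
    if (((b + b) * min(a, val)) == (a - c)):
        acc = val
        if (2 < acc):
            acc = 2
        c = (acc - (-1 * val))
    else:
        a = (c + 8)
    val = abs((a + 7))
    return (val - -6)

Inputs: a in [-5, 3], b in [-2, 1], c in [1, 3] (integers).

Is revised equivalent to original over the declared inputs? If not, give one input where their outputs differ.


Take a=-4, b=0, c=3.
original: val becomes -3; next (((b - a) == (a - a)) or ((b * b) != abs(b))) evaluates to false; next a becomes 3; next (((b + b) * min(a, val)) == (a - c)) evaluates to true; next c becomes -6; next val becomes 10; next final value 16
revised: val becomes 1; next (((b - a) == (a - a)) or ((b * b) != abs(b))) evaluates to false; next a becomes -5; next (((b + b) * min(a, val)) == (a - c)) evaluates to false; next a becomes 11; next val becomes 18; next final value 24
16 != 24, so the rewrite changes behavior.
verdict: not equivalent; witness: a=-4, b=0, c=3


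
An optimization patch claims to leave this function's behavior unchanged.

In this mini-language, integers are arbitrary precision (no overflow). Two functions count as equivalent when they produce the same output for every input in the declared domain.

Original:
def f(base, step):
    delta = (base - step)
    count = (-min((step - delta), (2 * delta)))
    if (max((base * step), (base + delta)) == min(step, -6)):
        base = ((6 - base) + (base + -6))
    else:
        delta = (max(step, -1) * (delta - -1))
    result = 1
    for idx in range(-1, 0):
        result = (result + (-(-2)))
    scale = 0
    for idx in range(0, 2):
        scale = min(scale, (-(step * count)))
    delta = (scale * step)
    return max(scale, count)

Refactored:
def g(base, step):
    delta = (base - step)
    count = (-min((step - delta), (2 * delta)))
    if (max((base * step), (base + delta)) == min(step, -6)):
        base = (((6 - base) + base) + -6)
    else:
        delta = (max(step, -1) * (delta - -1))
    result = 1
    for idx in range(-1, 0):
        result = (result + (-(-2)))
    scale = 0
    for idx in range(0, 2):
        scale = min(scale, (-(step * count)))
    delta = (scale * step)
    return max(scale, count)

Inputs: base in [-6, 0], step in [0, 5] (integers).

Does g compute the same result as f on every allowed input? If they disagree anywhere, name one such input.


Although same computation, different form, 42/42 inputs agree.
verdict: equivalent


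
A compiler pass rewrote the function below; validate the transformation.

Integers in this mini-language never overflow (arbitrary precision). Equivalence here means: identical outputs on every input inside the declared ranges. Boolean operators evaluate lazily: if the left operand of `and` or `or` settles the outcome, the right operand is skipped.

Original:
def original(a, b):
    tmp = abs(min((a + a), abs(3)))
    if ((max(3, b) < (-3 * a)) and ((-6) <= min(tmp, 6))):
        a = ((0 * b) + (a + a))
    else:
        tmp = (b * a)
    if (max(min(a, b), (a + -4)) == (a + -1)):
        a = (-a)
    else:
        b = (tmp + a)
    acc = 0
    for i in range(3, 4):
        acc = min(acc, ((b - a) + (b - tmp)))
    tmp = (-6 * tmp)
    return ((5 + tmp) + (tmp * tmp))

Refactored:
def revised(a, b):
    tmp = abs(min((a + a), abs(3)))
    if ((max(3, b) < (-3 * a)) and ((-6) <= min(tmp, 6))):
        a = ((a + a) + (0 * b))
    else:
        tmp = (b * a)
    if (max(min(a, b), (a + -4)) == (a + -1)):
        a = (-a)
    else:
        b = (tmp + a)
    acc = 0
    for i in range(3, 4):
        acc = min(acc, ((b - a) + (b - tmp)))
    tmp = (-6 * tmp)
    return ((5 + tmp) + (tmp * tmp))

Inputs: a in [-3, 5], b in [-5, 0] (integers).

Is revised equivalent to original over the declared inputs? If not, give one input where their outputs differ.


This is a faithful refactor — same computation, different form, but the computed results match everywhere.
One worked example (a=5, b=-2) — original: tmp becomes 3; next ((max(3, b) < (-3 * a)) and ((-6) <= min(tmp, 6))) evaluates to false; next tmp becomes -10; next (max(min(a, b), (a + -4)) == (a + -1)) evaluates to false; next b becomes -5; next acc becomes 0; next at i=3:; next acc becomes -5; next tmp becomes 60; next final value 3665; revised: tmp becomes 3; next ((max(3, b) < (-3 * a)) and ((-6) <= min(tmp, 6))) evaluates to false; next tmp becomes -10; next (max(min(a, b), (a + -4)) == (a + -1)) evaluates to false; next b becomes -5; next acc becomes 0; next at i=3:; next acc becomes -5; next tmp becomes 60; next final value 3665; agreement on 3665.
Every one of the 54 inputs gives matching results.
verdict: equivalent


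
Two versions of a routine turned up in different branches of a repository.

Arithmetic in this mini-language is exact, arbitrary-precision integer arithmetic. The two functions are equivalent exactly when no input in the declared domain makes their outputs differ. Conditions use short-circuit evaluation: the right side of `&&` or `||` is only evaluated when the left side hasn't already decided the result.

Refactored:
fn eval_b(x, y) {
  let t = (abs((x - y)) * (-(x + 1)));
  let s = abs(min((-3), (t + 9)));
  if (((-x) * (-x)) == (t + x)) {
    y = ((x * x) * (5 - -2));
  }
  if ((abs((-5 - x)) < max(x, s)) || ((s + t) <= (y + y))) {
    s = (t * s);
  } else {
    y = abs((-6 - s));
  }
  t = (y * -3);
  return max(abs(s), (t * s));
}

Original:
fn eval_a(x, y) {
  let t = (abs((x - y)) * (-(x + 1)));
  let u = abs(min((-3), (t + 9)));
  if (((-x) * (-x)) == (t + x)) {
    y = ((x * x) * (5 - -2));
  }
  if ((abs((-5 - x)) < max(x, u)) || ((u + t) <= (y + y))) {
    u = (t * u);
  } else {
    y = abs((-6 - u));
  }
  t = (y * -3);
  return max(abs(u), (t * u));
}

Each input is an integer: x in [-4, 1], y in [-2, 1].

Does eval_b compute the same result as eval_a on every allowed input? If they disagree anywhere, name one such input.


Changes here: local variable names differ; the full 24-point sweep finds no disagreement.
verdict: equivalent


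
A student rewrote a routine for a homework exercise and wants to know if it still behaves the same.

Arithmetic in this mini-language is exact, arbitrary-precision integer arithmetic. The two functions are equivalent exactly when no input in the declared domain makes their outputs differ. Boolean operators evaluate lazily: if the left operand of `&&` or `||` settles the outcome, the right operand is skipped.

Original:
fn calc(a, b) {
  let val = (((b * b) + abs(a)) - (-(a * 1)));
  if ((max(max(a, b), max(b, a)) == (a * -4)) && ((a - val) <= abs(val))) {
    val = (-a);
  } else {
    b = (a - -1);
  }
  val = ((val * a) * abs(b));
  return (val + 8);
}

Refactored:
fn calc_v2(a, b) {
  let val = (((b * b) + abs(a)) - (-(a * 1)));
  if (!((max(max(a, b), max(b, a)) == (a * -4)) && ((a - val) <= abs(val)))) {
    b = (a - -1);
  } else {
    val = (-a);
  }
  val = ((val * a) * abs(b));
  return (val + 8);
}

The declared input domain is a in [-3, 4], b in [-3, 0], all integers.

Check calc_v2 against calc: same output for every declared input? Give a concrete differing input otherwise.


Changes here: boolean connective usage differs; the full 32-point sweep finds no disagreement.
verdict: equivalent


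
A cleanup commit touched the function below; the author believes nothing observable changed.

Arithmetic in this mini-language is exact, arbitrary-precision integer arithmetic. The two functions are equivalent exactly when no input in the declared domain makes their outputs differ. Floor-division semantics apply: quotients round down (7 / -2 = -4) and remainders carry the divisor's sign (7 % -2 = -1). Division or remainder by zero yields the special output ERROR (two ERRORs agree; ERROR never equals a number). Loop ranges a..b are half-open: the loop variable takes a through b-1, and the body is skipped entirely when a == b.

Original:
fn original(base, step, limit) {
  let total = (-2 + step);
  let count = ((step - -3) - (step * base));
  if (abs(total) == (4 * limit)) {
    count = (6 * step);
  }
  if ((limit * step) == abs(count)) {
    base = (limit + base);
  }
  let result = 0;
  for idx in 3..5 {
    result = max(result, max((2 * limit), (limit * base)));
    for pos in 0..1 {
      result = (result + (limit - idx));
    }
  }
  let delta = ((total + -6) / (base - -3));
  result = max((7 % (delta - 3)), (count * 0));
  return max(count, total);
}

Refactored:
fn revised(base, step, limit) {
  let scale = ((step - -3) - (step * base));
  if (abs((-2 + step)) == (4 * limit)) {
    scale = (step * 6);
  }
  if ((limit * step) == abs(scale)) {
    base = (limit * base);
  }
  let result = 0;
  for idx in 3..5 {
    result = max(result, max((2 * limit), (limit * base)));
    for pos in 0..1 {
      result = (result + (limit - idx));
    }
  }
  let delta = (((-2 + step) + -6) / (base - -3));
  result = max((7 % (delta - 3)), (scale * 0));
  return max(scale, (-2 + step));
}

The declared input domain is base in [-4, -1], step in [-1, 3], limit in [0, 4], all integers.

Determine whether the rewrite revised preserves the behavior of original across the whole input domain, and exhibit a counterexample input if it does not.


There is a counterexample at base=-1, step=3, limit=3: 9 on one side, ERROR on the other.
original: total = 1; count = 9; (abs(total) == (4 * limit)) -> false; ((limit * step) == abs(count)) -> true; base = 2; result = 0; [idx=3]; result = 6; [pos=0]; result = 6; [idx=4]; result = 6; [pos=0]; result = 5; delta = -1; result = 0; return 9
revised: scale = 9; (abs((-2 + step)) == (4 * limit)) -> false; ((limit * step) == abs(scale)) -> true; base = -3; result = 0; [idx=3]; result = 6; [pos=0]; result = 6; [idx=4]; result = 6; [pos=0]; result = 5; division by zero -> ERROR
verdict: not equivalent; witness: base=-1, step=3, limit=3


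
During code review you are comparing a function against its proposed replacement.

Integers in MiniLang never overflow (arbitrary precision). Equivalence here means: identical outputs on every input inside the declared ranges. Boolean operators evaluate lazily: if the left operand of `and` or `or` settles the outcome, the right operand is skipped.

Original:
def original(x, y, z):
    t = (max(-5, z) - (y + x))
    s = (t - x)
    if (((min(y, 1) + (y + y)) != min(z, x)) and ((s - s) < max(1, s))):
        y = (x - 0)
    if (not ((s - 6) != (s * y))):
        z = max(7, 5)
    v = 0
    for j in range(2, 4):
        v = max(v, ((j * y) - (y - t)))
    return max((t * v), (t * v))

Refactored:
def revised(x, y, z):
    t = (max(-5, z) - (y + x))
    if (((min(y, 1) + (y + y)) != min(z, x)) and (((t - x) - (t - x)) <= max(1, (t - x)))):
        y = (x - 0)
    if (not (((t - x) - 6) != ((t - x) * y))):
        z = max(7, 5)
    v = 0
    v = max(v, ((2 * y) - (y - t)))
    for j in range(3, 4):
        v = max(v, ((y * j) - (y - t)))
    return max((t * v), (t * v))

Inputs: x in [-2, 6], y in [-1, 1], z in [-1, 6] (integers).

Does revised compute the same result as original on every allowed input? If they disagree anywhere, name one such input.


One difference looks behavioral, but it never changes the outcome for any declared input; all 216 inputs agree.
verdict: equivalent


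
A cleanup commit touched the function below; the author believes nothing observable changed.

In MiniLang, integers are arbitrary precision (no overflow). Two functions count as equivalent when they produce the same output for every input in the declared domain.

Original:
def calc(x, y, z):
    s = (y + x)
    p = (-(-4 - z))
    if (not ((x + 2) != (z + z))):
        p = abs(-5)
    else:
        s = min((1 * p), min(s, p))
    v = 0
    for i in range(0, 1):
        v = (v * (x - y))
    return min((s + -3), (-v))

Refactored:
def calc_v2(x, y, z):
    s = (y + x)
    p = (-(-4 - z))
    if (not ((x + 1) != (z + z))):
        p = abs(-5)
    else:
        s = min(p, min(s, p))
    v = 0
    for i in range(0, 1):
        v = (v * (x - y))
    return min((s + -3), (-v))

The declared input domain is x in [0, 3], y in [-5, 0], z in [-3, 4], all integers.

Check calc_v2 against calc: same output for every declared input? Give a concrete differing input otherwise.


The one real change (`2` became `1`) has no effect anywhere in the declared ranges.
Spot check at x=1, y=-5, z=2 — calc: s := -4 | p := 6 | (not ((x + 2) != (z + z))): false | s := -4 | v := 0 | iter i=0: | v := 0 | result -7. calc_v2: s := -4 | p := 6 | (not ((x + 1) != (z + z))): false | s := -4 | v := 0 | iter i=0: | v := 0 | result -7. Both give -7.
Sweeping the whole domain (192 inputs) finds no disagreement.
verdict: equivalent
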